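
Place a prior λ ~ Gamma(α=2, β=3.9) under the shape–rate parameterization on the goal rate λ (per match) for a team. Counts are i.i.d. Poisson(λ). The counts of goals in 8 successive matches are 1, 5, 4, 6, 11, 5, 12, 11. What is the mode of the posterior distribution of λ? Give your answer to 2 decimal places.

λ̂_MAP = 4.71

Σxᵢ = 1+5+4+6+11+5+12+11 = 55, with n = 8.
Posterior ∝ λe^(−3.9λ) · λ^55e^(−8λ) = λ^56e^(−11.9λ), i.e. Gamma(shape=57, rate=11.9).
The mode of a Gamma(a, b) with a ≥ 1 (shape–rate) is (a−1)/b = 56/11.9 ≈ 4.71.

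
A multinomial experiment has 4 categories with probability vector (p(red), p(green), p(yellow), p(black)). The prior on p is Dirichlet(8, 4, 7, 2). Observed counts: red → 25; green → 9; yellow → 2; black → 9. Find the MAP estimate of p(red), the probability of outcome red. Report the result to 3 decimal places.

MAP estimate of p(red) = 0.516

The posterior is Dirichlet(αᵢ + nᵢ) = Dirichlet(33, 13, 9, 11).
For a Dirichlet(a₁,…,a_K) with all aᵢ > 1, the mode has j-th component (aⱼ − 1)/(Σaᵢ − K).
Here Σaᵢ = 66 and K = 4, so p(red) = (33 − 1)/(66 − 4) = 32/62 ≈ 0.516.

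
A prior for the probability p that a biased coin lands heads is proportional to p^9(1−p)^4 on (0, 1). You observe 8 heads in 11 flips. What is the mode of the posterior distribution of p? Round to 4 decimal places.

The prior density ∝ p^9(1−p)^4 is the kernel of Beta(10, 5).
Data: 8 successes in 11 trials. The binomial likelihood contributes p^8(1−p)^3, so the posterior is Beta(10+8, 5+3) = Beta(18, 8).
For Beta(a, b) with a, b > 1 the mode is (a−1)/(a+b−2) = 17/24 ≈ 0.7083.

p̂_MAP = 0.7083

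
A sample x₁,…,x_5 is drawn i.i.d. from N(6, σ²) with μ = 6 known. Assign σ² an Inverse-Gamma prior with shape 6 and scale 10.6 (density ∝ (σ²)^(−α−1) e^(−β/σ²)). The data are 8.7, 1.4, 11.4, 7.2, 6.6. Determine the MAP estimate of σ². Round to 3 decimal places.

σ̂²_MAP = 4.243

Sum of squared deviations about the known mean: SS = (8.7−6)² + (1.4−6)² + (11.4−6)² + (7.2−6)² + (6.6−6)² = 59.41.
The Normal likelihood contributes (σ²)^(−n/2) exp(−SS/(2σ²)), so the posterior is Inverse-Gamma(α + n/2, β + SS/2) = Inverse-Gamma(8.5, 40.305).
The mode of Inverse-Gamma(a, b) is b/(a+1) = 40.305/9.5 ≈ 4.243.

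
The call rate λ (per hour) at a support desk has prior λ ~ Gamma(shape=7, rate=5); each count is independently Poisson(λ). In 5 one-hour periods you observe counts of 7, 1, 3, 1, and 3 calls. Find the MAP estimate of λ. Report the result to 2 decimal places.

λ̂_MAP = 2.10

Σxᵢ = 7+1+3+1+3 = 15, with n = 5.
Posterior ∝ λ^6e^(−5λ) · λ^15e^(−5λ) = λ^21e^(−10λ), i.e. Gamma(shape=22, rate=10).
The mode of a Gamma(a, b) with a ≥ 1 (shape–rate) is (a−1)/b = 21/10 ≈ 2.10.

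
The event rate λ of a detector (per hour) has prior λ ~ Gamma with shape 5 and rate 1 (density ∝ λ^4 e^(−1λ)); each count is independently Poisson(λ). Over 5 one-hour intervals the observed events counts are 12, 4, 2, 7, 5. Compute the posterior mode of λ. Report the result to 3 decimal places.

λ̂_MAP = 5.667

Σxᵢ = 12+4+2+7+5 = 30, with n = 5.
Posterior ∝ λ^4e^(−1λ) · λ^30e^(−5λ) = λ^34e^(−6λ), i.e. Gamma(shape=35, rate=6).
The mode of a Gamma(a, b) with a ≥ 1 (shape–rate) is (a−1)/b = 34/6 ≈ 5.667.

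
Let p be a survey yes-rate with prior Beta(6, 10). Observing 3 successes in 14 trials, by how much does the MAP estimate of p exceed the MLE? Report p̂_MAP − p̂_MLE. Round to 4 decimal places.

Posterior is Beta(9, 21); MAP = (9−1)/(30−2) = 8/28 ≈ 0.28571.
MLE ignores the prior: p̂_MLE = k/n = 3/14 ≈ 0.21429.
Difference = 8/28 − 3/14 = 1/14 ≈ 0.0714.

MAP − MLE = 0.0714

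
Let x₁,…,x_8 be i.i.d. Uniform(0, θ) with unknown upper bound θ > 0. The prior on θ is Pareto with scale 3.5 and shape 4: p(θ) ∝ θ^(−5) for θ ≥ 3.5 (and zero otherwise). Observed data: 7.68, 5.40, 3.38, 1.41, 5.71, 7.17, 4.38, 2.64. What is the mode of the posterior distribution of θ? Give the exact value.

The Uniform(0, θ) likelihood is θ^(−n) for θ ≥ max(xᵢ), zero otherwise. Here max(xᵢ) = 7.68.
Posterior ∝ θ^(−5) · θ^(−8) = θ^(−13) on θ ≥ max(3.5, 7.68) = 7.68.
This density is strictly decreasing in θ, so the posterior mode lies at the lower boundary of the support.

θ̂_MAP = 7.68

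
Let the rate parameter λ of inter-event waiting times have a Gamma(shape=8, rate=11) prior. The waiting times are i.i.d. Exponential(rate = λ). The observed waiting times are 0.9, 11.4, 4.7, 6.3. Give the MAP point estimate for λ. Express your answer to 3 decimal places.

λ̂_MAP = 0.321

The Exponential(rate=λ) likelihood is ∝ λ^n e^(−λΣtᵢ). Here n = 4 and Σtᵢ = 0.9 + 11.4 + 4.7 + 6.3 = 23.3.
Posterior ∝ λ^7e^(−11λ) · λ^4e^(−23.3λ) = λ^11e^(−34.3λ), i.e. Gamma(12, 34.3).
Mode = (a−1)/b = 11/34.3 ≈ 0.321.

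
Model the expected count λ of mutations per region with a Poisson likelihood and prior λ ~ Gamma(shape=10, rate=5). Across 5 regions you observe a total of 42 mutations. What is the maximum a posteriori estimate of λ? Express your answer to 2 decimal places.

λ̂_MAP = 5.10

Σxᵢ = 42, n = 5.
Posterior ∝ λ^9e^(−5λ) · λ^42e^(−5λ) = λ^51e^(−10λ), i.e. Gamma(shape=52, rate=10).
The mode of a Gamma(a, b) with a ≥ 1 (shape–rate) is (a−1)/b = 51/10 ≈ 5.10.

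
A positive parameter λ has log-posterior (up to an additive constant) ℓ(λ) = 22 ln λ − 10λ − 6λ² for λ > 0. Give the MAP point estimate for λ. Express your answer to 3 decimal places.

λ̂_MAP = 1.000

ℓ'(λ) = 22/λ − 10 − 12λ. Setting this to zero and multiplying by λ: 12λ² + 10λ − 22 = 0.
λ = (−10 + √(10² + 4·12·22)) / (2·12) = (−10 + √1156) / 24 = (−10 + 34)/24 = 1.
ℓ''(λ) = −22/λ² − 12 < 0, confirming a maximum.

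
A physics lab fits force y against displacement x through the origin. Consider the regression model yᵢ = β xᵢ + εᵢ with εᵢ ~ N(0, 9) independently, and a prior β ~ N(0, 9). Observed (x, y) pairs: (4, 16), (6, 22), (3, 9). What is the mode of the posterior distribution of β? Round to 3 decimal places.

β̂_MAP = 3.597

log p(β | y) = −Σ(yᵢ − βxᵢ)²/(2·9) − β²/(2·9) + const.
Setting the derivative to zero: Σxᵢ(yᵢ − βxᵢ)/9 − β/9 = 0, so β = Σxᵢyᵢ / (Σxᵢ² + σ²/τ²).
Σxᵢyᵢ = 4·16 + 6·22 + 3·9 = 223; Σxᵢ² = 61; σ²/τ² = 1.
β̂_MAP = 223 / (61 + 1) = 223/62 ≈ 3.597.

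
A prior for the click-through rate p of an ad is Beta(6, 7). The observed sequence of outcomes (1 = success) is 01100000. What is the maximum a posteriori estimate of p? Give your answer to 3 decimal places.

Prior: Beta(6, 7).
Data: 2 successes in 8 trials (from the sequence). The binomial likelihood contributes p^2(1−p)^6, so the posterior is Beta(6+2, 7+6) = Beta(8, 13).
For Beta(a, b) with a, b > 1 the mode is (a−1)/(a+b−2) = 7/19 ≈ 0.368.

p̂_MAP = 0.368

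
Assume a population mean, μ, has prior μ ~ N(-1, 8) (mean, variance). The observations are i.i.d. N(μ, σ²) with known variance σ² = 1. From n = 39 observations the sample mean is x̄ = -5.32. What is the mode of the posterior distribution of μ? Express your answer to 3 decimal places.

n = 39, x̄ = -5.32.
For a Normal prior and Normal likelihood with known variance, the posterior is Normal; its mode equals its mean, the precision-weighted average.
Prior precision 1/σ₀² = 1/8 = 0.125; data precision n/σ² = 39/1 = 39.
μ̂ = (0.125·(-1) + 39·(-5.32)) / (0.125 + 39) = (-207.605)/39.125 = -41521/7825 ≈ -5.306.

μ̂_MAP = -5.306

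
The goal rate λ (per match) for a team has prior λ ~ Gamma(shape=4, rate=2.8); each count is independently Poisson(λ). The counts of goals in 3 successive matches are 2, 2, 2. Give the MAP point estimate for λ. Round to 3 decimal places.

λ̂_MAP = 1.552

Σxᵢ = 2+2+2 = 6, with n = 3.
Posterior ∝ λ^3e^(−2.8λ) · λ^6e^(−3λ) = λ^9e^(−5.8λ), i.e. Gamma(shape=10, rate=5.8).
The mode of a Gamma(a, b) with a ≥ 1 (shape–rate) is (a−1)/b = 9/5.8 ≈ 1.552.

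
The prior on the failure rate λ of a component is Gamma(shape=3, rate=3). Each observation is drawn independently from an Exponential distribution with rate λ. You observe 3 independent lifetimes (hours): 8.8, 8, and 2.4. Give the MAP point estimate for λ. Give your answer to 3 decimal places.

The Exponential(rate=λ) likelihood is ∝ λ^n e^(−λΣtᵢ). Here n = 3 and Σtᵢ = 8.8 + 8 + 2.4 = 19.2.
Posterior ∝ λ^2e^(−3λ) · λ^3e^(−19.2λ) = λ^5e^(−22.2λ), i.e. Gamma(6, 22.2).
Mode = (a−1)/b = 5/22.2 ≈ 0.225.

λ̂_MAP = 0.225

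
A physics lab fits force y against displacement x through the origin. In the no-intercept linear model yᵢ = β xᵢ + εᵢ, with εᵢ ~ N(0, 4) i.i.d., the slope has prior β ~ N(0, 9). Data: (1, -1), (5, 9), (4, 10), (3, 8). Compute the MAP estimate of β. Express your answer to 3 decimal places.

β̂_MAP = 2.099

log p(β | y) = −Σ(yᵢ − βxᵢ)²/(2·4) − β²/(2·9) + const.
Setting the derivative to zero: Σxᵢ(yᵢ − βxᵢ)/4 − β/9 = 0, so β = Σxᵢyᵢ / (Σxᵢ² + σ²/τ²).
Σxᵢyᵢ = 1·(-1) + 5·9 + 4·10 + 3·8 = 108; Σxᵢ² = 51; σ²/τ² = 4/9.
β̂_MAP = 108 / (51 + 4/9) = 108/(463/9) = 972/463 ≈ 2.099.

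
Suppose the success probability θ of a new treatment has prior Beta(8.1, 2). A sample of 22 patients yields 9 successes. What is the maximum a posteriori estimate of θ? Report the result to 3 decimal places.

Prior: Beta(8.1, 2).
Data: 9 successes in 22 trials. The binomial likelihood contributes θ^9(1−θ)^13, so the posterior is Beta(8.1+9, 2+13) = Beta(17.1, 15).
For Beta(a, b) with a, b > 1 the mode is (a−1)/(a+b−2) = 16.1/30.1 ≈ 0.535.

θ̂_MAP = 0.535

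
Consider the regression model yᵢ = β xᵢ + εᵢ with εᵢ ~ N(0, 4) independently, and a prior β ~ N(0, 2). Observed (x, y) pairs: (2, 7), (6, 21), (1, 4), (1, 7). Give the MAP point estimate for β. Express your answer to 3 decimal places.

β̂_MAP = 3.432

log p(β | y) = −Σ(yᵢ − βxᵢ)²/(2·4) − β²/(2·2) + const.
Setting the derivative to zero: Σxᵢ(yᵢ − βxᵢ)/4 − β/2 = 0, so β = Σxᵢyᵢ / (Σxᵢ² + σ²/τ²).
Σxᵢyᵢ = 2·7 + 6·21 + 1·4 + 1·7 = 151; Σxᵢ² = 42; σ²/τ² = 2.
β̂_MAP = 151 / (42 + 2) = 151/44 ≈ 3.432.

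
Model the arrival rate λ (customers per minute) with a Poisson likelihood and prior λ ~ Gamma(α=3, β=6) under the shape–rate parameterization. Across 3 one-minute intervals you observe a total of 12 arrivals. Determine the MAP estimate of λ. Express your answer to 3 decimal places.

Σxᵢ = 12, n = 3.
Posterior ∝ λ^2e^(−6λ) · λ^12e^(−3λ) = λ^14e^(−9λ), i.e. Gamma(shape=15, rate=9).
The mode of a Gamma(a, b) with a ≥ 1 (shape–rate) is (a−1)/b = 14/9 ≈ 1.556.

λ̂_MAP = 1.556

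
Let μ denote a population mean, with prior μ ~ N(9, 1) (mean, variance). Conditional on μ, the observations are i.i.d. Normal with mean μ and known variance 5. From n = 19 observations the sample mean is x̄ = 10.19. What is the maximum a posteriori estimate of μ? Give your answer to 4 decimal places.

n = 19, x̄ = 10.19.
For a Normal prior and Normal likelihood with known variance, the posterior is Normal; its mode equals its mean, the precision-weighted average.
Prior precision 1/σ₀² = 1/1 = 1; data precision n/σ² = 19/5 = 3.8.
μ̂ = (1·9 + 3.8·10.19) / (1 + 3.8) = 47.722/4.8 = 23861/2400 ≈ 9.9421.

μ̂_MAP = 9.9421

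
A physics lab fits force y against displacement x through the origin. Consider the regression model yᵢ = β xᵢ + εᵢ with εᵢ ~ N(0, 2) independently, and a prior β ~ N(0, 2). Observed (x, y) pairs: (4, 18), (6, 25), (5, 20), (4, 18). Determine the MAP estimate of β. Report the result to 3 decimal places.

log p(β | y) = −Σ(yᵢ − βxᵢ)²/(2·2) − β²/(2·2) + const.
Setting the derivative to zero: Σxᵢ(yᵢ − βxᵢ)/2 − β/2 = 0, so β = Σxᵢyᵢ / (Σxᵢ² + σ²/τ²).
Σxᵢyᵢ = 4·18 + 6·25 + 5·20 + 4·18 = 394; Σxᵢ² = 93; σ²/τ² = 1.
β̂_MAP = 394 / (93 + 1) = 394/94 ≈ 4.191.

β̂_MAP = 4.191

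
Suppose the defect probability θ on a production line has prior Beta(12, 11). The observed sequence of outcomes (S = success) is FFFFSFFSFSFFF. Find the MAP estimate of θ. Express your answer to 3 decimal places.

Prior: Beta(12, 11).
Data: 3 successes in 13 trials (from the sequence). The binomial likelihood contributes θ^3(1−θ)^10, so the posterior is Beta(12+3, 11+10) = Beta(15, 21).
For Beta(a, b) with a, b > 1 the mode is (a−1)/(a+b−2) = 14/34 ≈ 0.412.

θ̂_MAP = 0.412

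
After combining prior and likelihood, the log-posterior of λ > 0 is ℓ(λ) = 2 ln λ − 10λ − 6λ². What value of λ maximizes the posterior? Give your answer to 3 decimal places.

ℓ'(λ) = 2/λ − 10 − 12λ. Setting this to zero and multiplying by λ: 12λ² + 10λ − 2 = 0.
λ = (−10 + √(10² + 4·12·2)) / (2·12) = (−10 + √196) / 24 = (−10 + 14)/24 = 1/6.
ℓ''(λ) = −2/λ² − 12 < 0, confirming a maximum.

λ̂_MAP = 0.167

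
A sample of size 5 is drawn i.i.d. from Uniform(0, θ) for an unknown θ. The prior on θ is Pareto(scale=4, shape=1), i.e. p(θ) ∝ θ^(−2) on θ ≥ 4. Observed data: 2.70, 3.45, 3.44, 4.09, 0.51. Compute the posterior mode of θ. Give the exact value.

θ̂_MAP = 4.09

The Uniform(0, θ) likelihood is θ^(−n) for θ ≥ max(xᵢ), zero otherwise. Here max(xᵢ) = 4.09.
Posterior ∝ θ^(−2) · θ^(−5) = θ^(−7) on θ ≥ max(4, 4.09) = 4.09.
This density is strictly decreasing in θ, so the posterior mode lies at the lower boundary of the support.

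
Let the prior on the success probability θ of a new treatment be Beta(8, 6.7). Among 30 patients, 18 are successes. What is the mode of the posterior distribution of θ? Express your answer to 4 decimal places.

θ̂_MAP = 0.5855

Prior: Beta(8, 6.7).
Data: 18 successes in 30 trials. The binomial likelihood contributes θ^18(1−θ)^12, so the posterior is Beta(8+18, 6.7+12) = Beta(26, 18.7).
For Beta(a, b) with a, b > 1 the mode is (a−1)/(a+b−2) = 25/42.7 ≈ 0.5855.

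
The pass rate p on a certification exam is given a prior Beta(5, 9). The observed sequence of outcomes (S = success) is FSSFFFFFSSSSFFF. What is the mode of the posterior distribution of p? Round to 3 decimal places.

p̂_MAP = 0.370

Prior: Beta(5, 9).
Data: 6 successes in 15 trials (from the sequence). The binomial likelihood contributes p^6(1−p)^9, so the posterior is Beta(5+6, 9+9) = Beta(11, 18).
For Beta(a, b) with a, b > 1 the mode is (a−1)/(a+b−2) = 10/27 ≈ 0.370.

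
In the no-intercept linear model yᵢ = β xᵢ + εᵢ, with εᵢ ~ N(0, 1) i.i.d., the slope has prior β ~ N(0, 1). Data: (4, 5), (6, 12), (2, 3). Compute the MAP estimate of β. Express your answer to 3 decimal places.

β̂_MAP = 1.719

log p(β | y) = −Σ(yᵢ − βxᵢ)²/(2·1) − β²/(2·1) + const.
Setting the derivative to zero: Σxᵢ(yᵢ − βxᵢ)/1 − β/1 = 0, so β = Σxᵢyᵢ / (Σxᵢ² + σ²/τ²).
Σxᵢyᵢ = 4·5 + 6·12 + 2·3 = 98; Σxᵢ² = 56; σ²/τ² = 1.
β̂_MAP = 98 / (56 + 1) = 98/57 ≈ 1.719.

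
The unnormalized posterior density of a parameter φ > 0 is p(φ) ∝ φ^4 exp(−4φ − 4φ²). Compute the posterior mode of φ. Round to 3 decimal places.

φ̂_MAP = 0.500

ℓ'(φ) = 4/φ − 4 − 8φ. Setting this to zero and multiplying by φ: 8φ² + 4φ − 4 = 0.
φ = (−4 + √(4² + 4·8·4)) / (2·8) = (−4 + √144) / 16 = (−4 + 12)/16 = 1/2.
ℓ''(φ) = −4/φ² − 8 < 0, confirming a maximum.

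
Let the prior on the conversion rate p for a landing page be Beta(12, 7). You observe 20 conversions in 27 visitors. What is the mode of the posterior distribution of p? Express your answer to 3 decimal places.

Prior: Beta(12, 7).
Data: 20 successes in 27 trials. The binomial likelihood contributes p^20(1−p)^7, so the posterior is Beta(12+20, 7+7) = Beta(32, 14).
For Beta(a, b) with a, b > 1 the mode is (a−1)/(a+b−2) = 31/44 ≈ 0.705.

p̂_MAP = 0.705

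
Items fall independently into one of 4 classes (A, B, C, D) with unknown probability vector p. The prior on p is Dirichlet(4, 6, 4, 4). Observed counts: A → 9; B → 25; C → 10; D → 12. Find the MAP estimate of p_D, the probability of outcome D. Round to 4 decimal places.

MAP estimate of p_D = 0.2143

The posterior is Dirichlet(αᵢ + nᵢ) = Dirichlet(13, 31, 14, 16).
For a Dirichlet(a₁,…,a_K) with all aᵢ > 1, the mode has j-th component (aⱼ − 1)/(Σaᵢ − K).
Here Σaᵢ = 74 and K = 4, so p_D = (16 − 1)/(74 − 4) = 15/70 ≈ 0.2143.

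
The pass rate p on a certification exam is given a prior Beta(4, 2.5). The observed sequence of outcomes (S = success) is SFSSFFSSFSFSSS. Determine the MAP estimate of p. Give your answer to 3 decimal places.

p̂_MAP = 0.649

Prior: Beta(4, 2.5).
Data: 9 successes in 14 trials (from the sequence). The binomial likelihood contributes p^9(1−p)^5, so the posterior is Beta(4+9, 2.5+5) = Beta(13, 7.5).
For Beta(a, b) with a, b > 1 the mode is (a−1)/(a+b−2) = 12/18.5 ≈ 0.649.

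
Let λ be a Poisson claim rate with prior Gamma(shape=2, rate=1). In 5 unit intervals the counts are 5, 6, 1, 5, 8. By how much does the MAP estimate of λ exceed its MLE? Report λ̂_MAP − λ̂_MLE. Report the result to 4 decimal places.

MAP − MLE = -0.6667

Σxᵢ = 25. Posterior is Gamma(27, 6); MAP = (27−1)/6 = 26/6 ≈ 4.33333.
MLE = x̄ = 25/5 ≈ 5.00000.
Difference = 26/6 − 25/5 = -2/3 ≈ -0.6667.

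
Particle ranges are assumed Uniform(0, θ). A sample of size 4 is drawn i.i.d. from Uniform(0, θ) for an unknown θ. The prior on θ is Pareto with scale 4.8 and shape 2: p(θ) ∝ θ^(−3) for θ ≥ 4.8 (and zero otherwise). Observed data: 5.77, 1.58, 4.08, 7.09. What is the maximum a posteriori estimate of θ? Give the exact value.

θ̂_MAP = 7.09

The Uniform(0, θ) likelihood is θ^(−n) for θ ≥ max(xᵢ), zero otherwise. Here max(xᵢ) = 7.09.
Posterior ∝ θ^(−3) · θ^(−4) = θ^(−7) on θ ≥ max(4.8, 7.09) = 7.09.
This density is strictly decreasing in θ, so the posterior mode lies at the lower boundary of the support.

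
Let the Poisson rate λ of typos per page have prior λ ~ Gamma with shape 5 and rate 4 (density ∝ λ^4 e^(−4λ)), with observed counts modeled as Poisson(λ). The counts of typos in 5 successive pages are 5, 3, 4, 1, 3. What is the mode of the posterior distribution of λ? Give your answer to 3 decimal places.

λ̂_MAP = 2.222

Σxᵢ = 5+3+4+1+3 = 16, with n = 5.
Posterior ∝ λ^4e^(−4λ) · λ^16e^(−5λ) = λ^20e^(−9λ), i.e. Gamma(shape=21, rate=9).
The mode of a Gamma(a, b) with a ≥ 1 (shape–rate) is (a−1)/b = 20/9 ≈ 2.222.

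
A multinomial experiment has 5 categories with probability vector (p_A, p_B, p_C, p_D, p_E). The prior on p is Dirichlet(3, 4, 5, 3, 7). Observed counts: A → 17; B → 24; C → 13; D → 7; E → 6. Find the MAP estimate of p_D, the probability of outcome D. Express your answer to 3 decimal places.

The posterior is Dirichlet(αᵢ + nᵢ) = Dirichlet(20, 28, 18, 10, 13).
For a Dirichlet(a₁,…,a_K) with all aᵢ > 1, the mode has j-th component (aⱼ − 1)/(Σaᵢ − K).
Here Σaᵢ = 89 and K = 5, so p_D = (10 − 1)/(89 − 5) = 9/84 ≈ 0.107.

MAP estimate of p_D = 0.107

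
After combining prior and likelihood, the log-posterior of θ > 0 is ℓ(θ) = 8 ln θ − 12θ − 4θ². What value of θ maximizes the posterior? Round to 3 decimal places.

ℓ'(θ) = 8/θ − 12 − 8θ. Setting this to zero and multiplying by θ: 8θ² + 12θ − 8 = 0.
θ = (−12 + √(12² + 4·8·8)) / (2·8) = (−12 + √400) / 16 = (−12 + 20)/16 = 1/2.
ℓ''(θ) = −8/θ² − 8 < 0, confirming a maximum.

θ̂_MAP = 0.500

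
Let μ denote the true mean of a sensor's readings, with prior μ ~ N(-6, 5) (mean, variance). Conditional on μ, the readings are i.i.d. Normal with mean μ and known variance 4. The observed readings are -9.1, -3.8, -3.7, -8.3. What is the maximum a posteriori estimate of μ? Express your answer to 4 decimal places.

μ̂_MAP = -6.1875

n = 4; x̄ = ((-9.1) + (-3.8) + (-3.7) + (-8.3))/4 = -24.9/4 = -6.225.
For a Normal prior and Normal likelihood with known variance, the posterior is Normal; its mode equals its mean, the precision-weighted average.
Prior precision 1/σ₀² = 1/5 = 0.2; data precision n/σ² = 4/4 = 1.
μ̂ = (0.2·(-6) + 1·(-6.225)) / (0.2 + 1) = (-7.425)/1.2 = -6.1875.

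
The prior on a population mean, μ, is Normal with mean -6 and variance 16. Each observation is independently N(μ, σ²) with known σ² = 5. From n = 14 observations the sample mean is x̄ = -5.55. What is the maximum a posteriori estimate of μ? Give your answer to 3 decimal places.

n = 14, x̄ = -5.55.
For a Normal prior and Normal likelihood with known variance, the posterior is Normal; its mode equals its mean, the precision-weighted average.
Prior precision 1/σ₀² = 1/16 = 0.0625; data precision n/σ² = 14/5 = 2.8.
μ̂ = (0.0625·(-6) + 2.8·(-5.55)) / (0.0625 + 2.8) = (-15.915)/2.8625 = -6366/1145 ≈ -5.560.

μ̂_MAP = -5.560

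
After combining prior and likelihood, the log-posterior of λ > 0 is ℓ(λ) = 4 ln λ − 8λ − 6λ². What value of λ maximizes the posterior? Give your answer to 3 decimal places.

ℓ'(λ) = 4/λ − 8 − 12λ. Setting this to zero and multiplying by λ: 12λ² + 8λ − 4 = 0.
λ = (−8 + √(8² + 4·12·4)) / (2·12) = (−8 + √256) / 24 = (−8 + 16)/24 = 1/3.
ℓ''(λ) = −4/λ² − 12 < 0, confirming a maximum.

λ̂_MAP = 0.333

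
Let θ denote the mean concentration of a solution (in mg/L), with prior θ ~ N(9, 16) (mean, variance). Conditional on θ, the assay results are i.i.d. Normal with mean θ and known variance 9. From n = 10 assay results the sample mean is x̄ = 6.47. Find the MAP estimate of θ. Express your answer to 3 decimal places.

n = 10, x̄ = 6.47.
For a Normal prior and Normal likelihood with known variance, the posterior is Normal; its mode equals its mean, the precision-weighted average.
Prior precision 1/σ₀² = 1/16 = 0.0625; data precision n/σ² = 10/9.
θ̂ = (0.0625·9 + (10/9)·6.47) / (0.0625 + 10/9) = (5581/720)/(169/144) = 5581/845 ≈ 6.605.

θ̂_MAP = 6.605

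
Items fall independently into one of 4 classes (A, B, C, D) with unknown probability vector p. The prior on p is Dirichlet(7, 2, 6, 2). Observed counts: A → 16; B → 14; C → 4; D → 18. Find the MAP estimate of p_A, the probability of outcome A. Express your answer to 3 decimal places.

The posterior is Dirichlet(αᵢ + nᵢ) = Dirichlet(23, 16, 10, 20).
For a Dirichlet(a₁,…,a_K) with all aᵢ > 1, the mode has j-th component (aⱼ − 1)/(Σaᵢ − K).
Here Σaᵢ = 69 and K = 4, so p_A = (23 − 1)/(69 − 4) = 22/65 ≈ 0.338.

MAP estimate of p_A = 0.338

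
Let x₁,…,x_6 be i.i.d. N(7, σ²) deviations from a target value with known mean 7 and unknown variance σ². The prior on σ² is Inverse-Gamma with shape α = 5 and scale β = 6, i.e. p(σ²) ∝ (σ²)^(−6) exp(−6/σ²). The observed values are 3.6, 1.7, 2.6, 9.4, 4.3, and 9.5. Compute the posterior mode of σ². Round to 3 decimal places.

Sum of squared deviations about the known mean: SS = (3.6−7)² + (1.7−7)² + (2.6−7)² + (9.4−7)² + (4.3−7)² + (9.5−7)² = 78.31.
The Normal likelihood contributes (σ²)^(−n/2) exp(−SS/(2σ²)), so the posterior is Inverse-Gamma(α + n/2, β + SS/2) = Inverse-Gamma(8, 45.155).
The mode of Inverse-Gamma(a, b) is b/(a+1) = 45.155/9 ≈ 5.017.

σ̂²_MAP = 5.017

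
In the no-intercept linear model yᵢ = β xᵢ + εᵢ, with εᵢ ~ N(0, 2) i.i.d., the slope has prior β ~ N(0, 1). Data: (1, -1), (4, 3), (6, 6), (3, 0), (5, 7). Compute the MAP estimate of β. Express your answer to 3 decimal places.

β̂_MAP = 0.921

log p(β | y) = −Σ(yᵢ − βxᵢ)²/(2·2) − β²/(2·1) + const.
Setting the derivative to zero: Σxᵢ(yᵢ − βxᵢ)/2 − β/1 = 0, so β = Σxᵢyᵢ / (Σxᵢ² + σ²/τ²).
Σxᵢyᵢ = 1·(-1) + 4·3 + 6·6 + 3·0 + 5·7 = 82; Σxᵢ² = 87; σ²/τ² = 2.
β̂_MAP = 82 / (87 + 2) = 82/89 ≈ 0.921.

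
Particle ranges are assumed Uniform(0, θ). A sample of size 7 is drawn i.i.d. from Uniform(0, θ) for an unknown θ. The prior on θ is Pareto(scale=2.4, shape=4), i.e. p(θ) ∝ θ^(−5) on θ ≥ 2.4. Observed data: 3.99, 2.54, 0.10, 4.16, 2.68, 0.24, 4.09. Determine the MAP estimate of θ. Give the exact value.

The Uniform(0, θ) likelihood is θ^(−n) for θ ≥ max(xᵢ), zero otherwise. Here max(xᵢ) = 4.16.
Posterior ∝ θ^(−5) · θ^(−7) = θ^(−12) on θ ≥ max(2.4, 4.16) = 4.16.
This density is strictly decreasing in θ, so the posterior mode lies at the lower boundary of the support.

θ̂_MAP = 4.16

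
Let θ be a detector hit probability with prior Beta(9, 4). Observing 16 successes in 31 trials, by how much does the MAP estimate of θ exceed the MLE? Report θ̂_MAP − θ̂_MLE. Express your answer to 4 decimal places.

Posterior is Beta(25, 19); MAP = (25−1)/(44−2) = 24/42 ≈ 0.57143.
MLE ignores the prior: θ̂_MLE = k/n = 16/31 ≈ 0.51613.
Difference = 24/42 − 16/31 = 12/217 ≈ 0.0553.

MAP − MLE = 0.0553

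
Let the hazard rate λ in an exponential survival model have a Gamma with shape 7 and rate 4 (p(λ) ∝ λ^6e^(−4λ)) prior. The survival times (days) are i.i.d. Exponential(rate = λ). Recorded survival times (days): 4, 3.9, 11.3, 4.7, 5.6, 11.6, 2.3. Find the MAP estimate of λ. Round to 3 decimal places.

λ̂_MAP = 0.274

The Exponential(rate=λ) likelihood is ∝ λ^n e^(−λΣtᵢ). Here n = 7 and Σtᵢ = 4 + 3.9 + 11.3 + 4.7 + 5.6 + 11.6 + 2.3 = 43.4.
Posterior ∝ λ^6e^(−4λ) · λ^7e^(−43.4λ) = λ^13e^(−47.4λ), i.e. Gamma(14, 47.4).
Mode = (a−1)/b = 13/47.4 ≈ 0.274.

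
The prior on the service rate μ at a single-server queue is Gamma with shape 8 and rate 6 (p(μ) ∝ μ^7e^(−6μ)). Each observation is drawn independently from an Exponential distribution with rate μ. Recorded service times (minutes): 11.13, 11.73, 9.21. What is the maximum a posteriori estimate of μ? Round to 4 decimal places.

The Exponential(rate=μ) likelihood is ∝ μ^n e^(−μΣtᵢ). Here n = 3 and Σtᵢ = 11.13 + 11.73 + 9.21 = 32.07.
Posterior ∝ μ^7e^(−6μ) · μ^3e^(−32.07μ) = μ^10e^(−38.07μ), i.e. Gamma(11, 38.07).
Mode = (a−1)/b = 10/38.07 ≈ 0.2627.

μ̂_MAP = 0.2627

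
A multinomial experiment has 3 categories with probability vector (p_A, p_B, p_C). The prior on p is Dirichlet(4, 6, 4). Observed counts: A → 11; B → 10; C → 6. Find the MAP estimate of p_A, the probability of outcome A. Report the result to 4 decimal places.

MAP estimate of p_A = 0.3684

The posterior is Dirichlet(αᵢ + nᵢ) = Dirichlet(15, 16, 10).
For a Dirichlet(a₁,…,a_K) with all aᵢ > 1, the mode has j-th component (aⱼ − 1)/(Σaᵢ − K).
Here Σaᵢ = 41 and K = 3, so p_A = (15 − 1)/(41 − 3) = 14/38 ≈ 0.3684.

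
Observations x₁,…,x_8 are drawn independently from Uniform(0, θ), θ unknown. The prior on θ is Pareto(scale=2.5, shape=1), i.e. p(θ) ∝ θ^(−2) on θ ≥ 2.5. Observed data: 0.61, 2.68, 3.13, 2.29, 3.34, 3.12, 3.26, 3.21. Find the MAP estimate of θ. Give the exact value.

The Uniform(0, θ) likelihood is θ^(−n) for θ ≥ max(xᵢ), zero otherwise. Here max(xᵢ) = 3.34.
Posterior ∝ θ^(−2) · θ^(−8) = θ^(−10) on θ ≥ max(2.5, 3.34) = 3.34.
This density is strictly decreasing in θ, so the posterior mode lies at the lower boundary of the support.

θ̂_MAP = 3.34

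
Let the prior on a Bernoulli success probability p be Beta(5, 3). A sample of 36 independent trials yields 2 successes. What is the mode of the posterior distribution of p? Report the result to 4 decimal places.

p̂_MAP = 0.1429

Prior: Beta(5, 3).
Data: 2 successes in 36 trials. The binomial likelihood contributes p^2(1−p)^34, so the posterior is Beta(5+2, 3+34) = Beta(7, 37).
For Beta(a, b) with a, b > 1 the mode is (a−1)/(a+b−2) = 6/42 ≈ 0.1429.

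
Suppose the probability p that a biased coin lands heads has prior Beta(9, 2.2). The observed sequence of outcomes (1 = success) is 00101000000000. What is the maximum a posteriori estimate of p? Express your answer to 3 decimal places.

Prior: Beta(9, 2.2).
Data: 2 successes in 14 trials (from the sequence). The binomial likelihood contributes p^2(1−p)^12, so the posterior is Beta(9+2, 2.2+12) = Beta(11, 14.2).
For Beta(a, b) with a, b > 1 the mode is (a−1)/(a+b−2) = 10/23.2 ≈ 0.431.

p̂_MAP = 0.431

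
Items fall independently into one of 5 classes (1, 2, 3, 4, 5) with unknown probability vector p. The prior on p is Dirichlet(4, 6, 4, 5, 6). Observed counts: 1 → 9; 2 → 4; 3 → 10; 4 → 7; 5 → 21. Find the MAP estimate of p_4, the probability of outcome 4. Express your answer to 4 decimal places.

The posterior is Dirichlet(αᵢ + nᵢ) = Dirichlet(13, 10, 14, 12, 27).
For a Dirichlet(a₁,…,a_K) with all aᵢ > 1, the mode has j-th component (aⱼ − 1)/(Σaᵢ − K).
Here Σaᵢ = 76 and K = 5, so p_4 = (12 − 1)/(76 − 5) = 11/71 ≈ 0.1549.

MAP estimate: 0.1549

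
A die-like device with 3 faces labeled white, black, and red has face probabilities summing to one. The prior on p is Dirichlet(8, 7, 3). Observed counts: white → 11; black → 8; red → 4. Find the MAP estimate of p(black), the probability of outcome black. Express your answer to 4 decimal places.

MAP estimate of p(black) = 0.3684

The posterior is Dirichlet(αᵢ + nᵢ) = Dirichlet(19, 15, 7).
For a Dirichlet(a₁,…,a_K) with all aᵢ > 1, the mode has j-th component (aⱼ − 1)/(Σaᵢ − K).
Here Σaᵢ = 41 and K = 3, so p(black) = (15 − 1)/(41 − 3) = 14/38 ≈ 0.3684.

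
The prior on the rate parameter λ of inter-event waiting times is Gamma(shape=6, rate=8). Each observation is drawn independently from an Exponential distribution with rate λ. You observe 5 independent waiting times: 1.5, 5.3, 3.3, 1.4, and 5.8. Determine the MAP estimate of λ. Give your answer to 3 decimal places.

λ̂_MAP = 0.395

The Exponential(rate=λ) likelihood is ∝ λ^n e^(−λΣtᵢ). Here n = 5 and Σtᵢ = 1.5 + 5.3 + 3.3 + 1.4 + 5.8 = 17.3.
Posterior ∝ λ^5e^(−8λ) · λ^5e^(−17.3λ) = λ^10e^(−25.3λ), i.e. Gamma(11, 25.3).
Mode = (a−1)/b = 10/25.3 ≈ 0.395.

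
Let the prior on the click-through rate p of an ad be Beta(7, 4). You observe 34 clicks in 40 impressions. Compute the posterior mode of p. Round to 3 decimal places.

p̂_MAP = 0.816

Prior: Beta(7, 4).
Data: 34 successes in 40 trials. The binomial likelihood contributes p^34(1−p)^6, so the posterior is Beta(7+34, 4+6) = Beta(41, 10).
For Beta(a, b) with a, b > 1 the mode is (a−1)/(a+b−2) = 40/49 ≈ 0.816.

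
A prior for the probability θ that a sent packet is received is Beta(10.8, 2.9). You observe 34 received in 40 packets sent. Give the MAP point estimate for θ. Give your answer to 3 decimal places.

Prior: Beta(10.8, 2.9).
Data: 34 successes in 40 trials. The binomial likelihood contributes θ^34(1−θ)^6, so the posterior is Beta(10.8+34, 2.9+6) = Beta(44.8, 8.9).
For Beta(a, b) with a, b > 1 the mode is (a−1)/(a+b−2) = 43.8/51.7 ≈ 0.847.

θ̂_MAP = 0.847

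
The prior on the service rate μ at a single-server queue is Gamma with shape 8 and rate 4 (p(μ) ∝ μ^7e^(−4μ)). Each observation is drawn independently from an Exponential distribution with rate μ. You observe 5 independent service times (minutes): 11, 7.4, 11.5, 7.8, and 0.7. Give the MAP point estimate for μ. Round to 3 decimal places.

The Exponential(rate=μ) likelihood is ∝ μ^n e^(−μΣtᵢ). Here n = 5 and Σtᵢ = 11 + 7.4 + 11.5 + 7.8 + 0.7 = 38.4.
Posterior ∝ μ^7e^(−4μ) · μ^5e^(−38.4μ) = μ^12e^(−42.4μ), i.e. Gamma(13, 42.4).
Mode = (a−1)/b = 12/42.4 ≈ 0.283.

μ̂_MAP = 0.283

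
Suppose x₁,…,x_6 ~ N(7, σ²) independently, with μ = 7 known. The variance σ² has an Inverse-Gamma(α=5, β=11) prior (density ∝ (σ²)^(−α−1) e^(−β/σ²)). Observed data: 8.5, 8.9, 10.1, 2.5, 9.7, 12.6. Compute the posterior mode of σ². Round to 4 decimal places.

Sum of squared deviations about the known mean: SS = (8.5−7)² + (8.9−7)² + (10.1−7)² + (2.5−7)² + (9.7−7)² + (12.6−7)² = 74.37.
The Normal likelihood contributes (σ²)^(−n/2) exp(−SS/(2σ²)), so the posterior is Inverse-Gamma(α + n/2, β + SS/2) = Inverse-Gamma(8, 48.185).
The mode of Inverse-Gamma(a, b) is b/(a+1) = 48.185/9 ≈ 5.3539.

σ̂²_MAP = 5.3539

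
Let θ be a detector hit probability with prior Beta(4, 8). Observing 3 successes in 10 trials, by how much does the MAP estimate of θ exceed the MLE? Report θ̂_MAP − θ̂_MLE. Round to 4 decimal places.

Posterior is Beta(7, 15); MAP = (7−1)/(22−2) = 6/20 ≈ 0.30000.
MLE ignores the prior: θ̂_MLE = k/n = 3/10 ≈ 0.30000.
Difference = 6/20 − 3/10 = 0 ≈ 0.0000.

MAP − MLE = 0.0000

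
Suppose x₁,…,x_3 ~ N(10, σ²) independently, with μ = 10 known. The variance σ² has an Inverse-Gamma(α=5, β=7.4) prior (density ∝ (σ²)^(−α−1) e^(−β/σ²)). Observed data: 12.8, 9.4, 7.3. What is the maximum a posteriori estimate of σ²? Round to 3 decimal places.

Sum of squared deviations about the known mean: SS = (12.8−10)² + (9.4−10)² + (7.3−10)² = 15.49.
The Normal likelihood contributes (σ²)^(−n/2) exp(−SS/(2σ²)), so the posterior is Inverse-Gamma(α + n/2, β + SS/2) = Inverse-Gamma(6.5, 15.145).
The mode of Inverse-Gamma(a, b) is b/(a+1) = 15.145/7.5 ≈ 2.019.

σ̂²_MAP = 2.019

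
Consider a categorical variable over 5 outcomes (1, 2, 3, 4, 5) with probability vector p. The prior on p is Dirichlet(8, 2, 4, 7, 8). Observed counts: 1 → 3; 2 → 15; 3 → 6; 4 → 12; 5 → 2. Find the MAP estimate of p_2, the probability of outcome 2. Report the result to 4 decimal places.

The posterior is Dirichlet(αᵢ + nᵢ) = Dirichlet(11, 17, 10, 19, 10).
For a Dirichlet(a₁,…,a_K) with all aᵢ > 1, the mode has j-th component (aⱼ − 1)/(Σaᵢ − K).
Here Σaᵢ = 67 and K = 5, so p_2 = (17 − 1)/(67 − 5) = 16/62 ≈ 0.2581.

MAP estimate: 0.2581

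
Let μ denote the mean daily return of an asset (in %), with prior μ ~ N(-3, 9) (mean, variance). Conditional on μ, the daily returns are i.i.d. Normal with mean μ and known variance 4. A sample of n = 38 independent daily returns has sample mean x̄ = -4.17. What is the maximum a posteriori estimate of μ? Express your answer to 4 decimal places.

n = 38, x̄ = -4.17.
For a Normal prior and Normal likelihood with known variance, the posterior is Normal; its mode equals its mean, the precision-weighted average.
Prior precision 1/σ₀² = 1/9; data precision n/σ² = 38/4 = 9.5.
μ̂ = ((1/9)·(-3) + 9.5·(-4.17)) / (1/9 + 9.5) = (-23969/600)/(173/18) = -71907/17300 ≈ -4.1565.

μ̂_MAP = -4.1565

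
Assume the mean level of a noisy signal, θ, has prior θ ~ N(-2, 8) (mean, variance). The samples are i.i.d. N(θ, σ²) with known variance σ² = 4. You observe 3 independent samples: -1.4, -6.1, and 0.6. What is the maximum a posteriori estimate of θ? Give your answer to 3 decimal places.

n = 3; x̄ = ((-1.4) + (-6.1) + 0.6)/3 = -6.9/3 = -2.3.
For a Normal prior and Normal likelihood with known variance, the posterior is Normal; its mode equals its mean, the precision-weighted average.
Prior precision 1/σ₀² = 1/8 = 0.125; data precision n/σ² = 3/4 = 0.75.
θ̂ = (0.125·(-2) + 0.75·(-2.3)) / (0.125 + 0.75) = (-1.975)/0.875 = -79/35 ≈ -2.257.

θ̂_MAP = -2.257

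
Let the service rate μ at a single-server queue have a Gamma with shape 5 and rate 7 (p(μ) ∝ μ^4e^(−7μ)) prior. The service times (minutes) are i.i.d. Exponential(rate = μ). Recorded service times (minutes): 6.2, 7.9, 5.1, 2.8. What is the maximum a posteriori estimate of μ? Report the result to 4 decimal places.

μ̂_MAP = 0.2759

The Exponential(rate=μ) likelihood is ∝ μ^n e^(−μΣtᵢ). Here n = 4 and Σtᵢ = 6.2 + 7.9 + 5.1 + 2.8 = 22.
Posterior ∝ μ^4e^(−7μ) · μ^4e^(−22μ) = μ^8e^(−29μ), i.e. Gamma(9, 29).
Mode = (a−1)/b = 8/29 ≈ 0.2759.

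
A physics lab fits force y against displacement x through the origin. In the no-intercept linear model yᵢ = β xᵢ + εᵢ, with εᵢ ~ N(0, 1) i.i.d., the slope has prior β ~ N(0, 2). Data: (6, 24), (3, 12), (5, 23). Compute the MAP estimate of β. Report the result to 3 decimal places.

β̂_MAP = 4.184

log p(β | y) = −Σ(yᵢ − βxᵢ)²/(2·1) − β²/(2·2) + const.
Setting the derivative to zero: Σxᵢ(yᵢ − βxᵢ)/1 − β/2 = 0, so β = Σxᵢyᵢ / (Σxᵢ² + σ²/τ²).
Σxᵢyᵢ = 6·24 + 3·12 + 5·23 = 295; Σxᵢ² = 70; σ²/τ² = 0.5.
β̂_MAP = 295 / (70 + 0.5) = 295/70.5 ≈ 4.184.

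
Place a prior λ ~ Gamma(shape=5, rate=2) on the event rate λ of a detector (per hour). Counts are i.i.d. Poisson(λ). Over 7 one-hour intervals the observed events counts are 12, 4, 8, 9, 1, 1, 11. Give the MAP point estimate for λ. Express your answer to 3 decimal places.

λ̂_MAP = 5.556

Σxᵢ = 12+4+8+9+1+1+11 = 46, with n = 7.
Posterior ∝ λ^4e^(−2λ) · λ^46e^(−7λ) = λ^50e^(−9λ), i.e. Gamma(shape=51, rate=9).
The mode of a Gamma(a, b) with a ≥ 1 (shape–rate) is (a−1)/b = 50/9 ≈ 5.556.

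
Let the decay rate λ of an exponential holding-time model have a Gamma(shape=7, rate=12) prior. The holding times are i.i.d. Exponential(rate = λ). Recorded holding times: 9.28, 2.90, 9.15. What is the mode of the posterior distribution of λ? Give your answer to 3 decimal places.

The Exponential(rate=λ) likelihood is ∝ λ^n e^(−λΣtᵢ). Here n = 3 and Σtᵢ = 9.28 + 2.90 + 9.15 = 21.33.
Posterior ∝ λ^6e^(−12λ) · λ^3e^(−21.33λ) = λ^9e^(−33.33λ), i.e. Gamma(10, 33.33).
Mode = (a−1)/b = 9/33.33 ≈ 0.270.

λ̂_MAP = 0.270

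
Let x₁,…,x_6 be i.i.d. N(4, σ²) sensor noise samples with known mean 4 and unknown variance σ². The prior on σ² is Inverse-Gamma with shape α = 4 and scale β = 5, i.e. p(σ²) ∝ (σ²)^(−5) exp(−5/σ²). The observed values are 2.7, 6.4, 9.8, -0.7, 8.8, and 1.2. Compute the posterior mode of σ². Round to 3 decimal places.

Sum of squared deviations about the known mean: SS = (2.7−4)² + (6.4−4)² + (9.8−4)² + (-0.7−4)² + (8.8−4)² + (1.2−4)² = 94.06.
The Normal likelihood contributes (σ²)^(−n/2) exp(−SS/(2σ²)), so the posterior is Inverse-Gamma(α + n/2, β + SS/2) = Inverse-Gamma(7, 52.03).
The mode of Inverse-Gamma(a, b) is b/(a+1) = 52.03/8 ≈ 6.504.

σ̂²_MAP = 6.504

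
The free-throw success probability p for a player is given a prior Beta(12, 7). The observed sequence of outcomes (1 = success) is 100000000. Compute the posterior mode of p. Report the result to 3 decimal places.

Prior: Beta(12, 7).
Data: 1 success in 9 trials (from the sequence). The binomial likelihood contributes p(1−p)^8, so the posterior is Beta(12+1, 7+8) = Beta(13, 15).
For Beta(a, b) with a, b > 1 the mode is (a−1)/(a+b−2) = 12/26 ≈ 0.462.

p̂_MAP = 0.462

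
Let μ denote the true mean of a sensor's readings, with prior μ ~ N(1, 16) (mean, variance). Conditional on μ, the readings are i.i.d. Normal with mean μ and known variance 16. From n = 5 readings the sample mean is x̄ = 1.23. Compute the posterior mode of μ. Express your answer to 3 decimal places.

n = 5, x̄ = 1.23.
For a Normal prior and Normal likelihood with known variance, the posterior is Normal; its mode equals its mean, the precision-weighted average.
Prior precision 1/σ₀² = 1/16 = 0.0625; data precision n/σ² = 5/16 = 0.3125.
μ̂ = (0.0625·1 + 0.3125·1.23) / (0.0625 + 0.3125) = 0.446875/0.375 = 143/120 ≈ 1.192.

μ̂_MAP = 1.192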